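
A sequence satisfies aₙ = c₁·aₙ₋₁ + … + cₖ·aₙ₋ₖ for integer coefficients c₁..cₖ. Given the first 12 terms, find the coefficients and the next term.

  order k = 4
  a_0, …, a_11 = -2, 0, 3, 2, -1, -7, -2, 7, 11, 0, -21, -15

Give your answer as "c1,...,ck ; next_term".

-1,-1,-2,-2 ; 14

  a_4 = -1·2 + -1·3 + -2·0 + -2·-2 = -1
  a_5 = -1·-1 + -1·2 + -2·3 + -2·0 = -7
  a_6 = -1·-7 + -1·-1 + -2·2 + -2·3 = -2
  a_7 = -1·-2 + -1·-7 + -2·-1 + -2·2 = 7
  a_8 = -1·7 + -1·-2 + -2·-7 + -2·-1 = 11
  a_9 = -1·11 + -1·7 + -2·-2 + -2·-7 = 0
  a_10 = -1·0 + -1·11 + -2·7 + -2·-2 = -21
  a_11 = -1·-21 + -1·0 + -2·11 + -2·7 = -15
  a_12 = -1·-15 + -1·-21 + -2·0 + -2·11 = 14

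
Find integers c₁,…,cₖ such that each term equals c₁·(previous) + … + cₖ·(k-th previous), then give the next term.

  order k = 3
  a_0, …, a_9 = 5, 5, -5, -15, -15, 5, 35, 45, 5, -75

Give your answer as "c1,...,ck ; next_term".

1,-1,-1 ; -125

  a_3 = 1·-5 + -1·5 + -1·5 = -15
  a_4 = 1·-15 + -1·-5 + -1·5 = -15
  a_5 = 1·-15 + -1·-15 + -1·-5 = 5
  a_6 = 1·5 + -1·-15 + -1·-15 = 35
  a_7 = 1·35 + -1·5 + -1·-15 = 45
  a_8 = 1·45 + -1·35 + -1·5 = 5
  a_9 = 1·5 + -1·45 + -1·35 = -75
  a_10 = 1·-75 + -1·5 + -1·45 = -125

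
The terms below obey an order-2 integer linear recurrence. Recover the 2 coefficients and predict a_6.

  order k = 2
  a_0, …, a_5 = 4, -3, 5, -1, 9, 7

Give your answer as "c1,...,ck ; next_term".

1,2 ; 25

  a_2 = 1·-3 + 2·4 = 5
  a_3 = 1·5 + 2·-3 = -1
  a_4 = 1·-1 + 2·5 = 9
  a_5 = 1·9 + 2·-1 = 7
  a_6 = 1·7 + 2·9 = 25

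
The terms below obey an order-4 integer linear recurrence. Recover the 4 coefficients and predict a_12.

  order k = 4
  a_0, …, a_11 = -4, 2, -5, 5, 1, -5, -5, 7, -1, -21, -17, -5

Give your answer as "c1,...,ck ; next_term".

  a_4 = 1·5 + 0·-5 + 2·2 + 2·-4 = 1
  a_5 = 1·1 + 0·5 + 2·-5 + 2·2 = -5
  a_6 = 1·-5 + 0·1 + 2·5 + 2·-5 = -5
  a_7 = 1·-5 + 0·-5 + 2·1 + 2·5 = 7
  a_8 = 1·7 + 0·-5 + 2·-5 + 2·1 = -1
  a_9 = 1·-1 + 0·7 + 2·-5 + 2·-5 = -21
  a_10 = 1·-21 + 0·-1 + 2·7 + 2·-5 = -17
  a_11 = 1·-17 + 0·-21 + 2·-1 + 2·7 = -5
  a_12 = 1·-5 + 0·-17 + 2·-21 + 2·-1 = -49

1,0,2,2 ; -49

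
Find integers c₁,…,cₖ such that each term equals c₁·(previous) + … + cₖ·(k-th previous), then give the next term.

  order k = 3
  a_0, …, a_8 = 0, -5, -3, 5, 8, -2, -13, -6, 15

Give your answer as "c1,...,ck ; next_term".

  a_3 = 0·-3 + -1·-5 + -1·0 = 5
  a_4 = 0·5 + -1·-3 + -1·-5 = 8
  a_5 = 0·8 + -1·5 + -1·-3 = -2
  a_6 = 0·-2 + -1·8 + -1·5 = -13
  a_7 = 0·-13 + -1·-2 + -1·8 = -6
  a_8 = 0·-6 + -1·-13 + -1·-2 = 15
  a_9 = 0·15 + -1·-6 + -1·-13 = 19

0,-1,-1 ; 19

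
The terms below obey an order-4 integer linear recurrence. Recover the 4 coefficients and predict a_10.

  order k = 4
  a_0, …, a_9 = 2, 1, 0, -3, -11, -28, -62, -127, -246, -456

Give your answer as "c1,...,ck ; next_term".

3,-2,0,-1 ; -814

  a_4 = 3·-3 + -2·0 + 0·1 + -1·2 = -11
  a_5 = 3·-11 + -2·-3 + 0·0 + -1·1 = -28
  a_6 = 3·-28 + -2·-11 + 0·-3 + -1·0 = -62
  a_7 = 3·-62 + -2·-28 + 0·-11 + -1·-3 = -127
  a_8 = 3·-127 + -2·-62 + 0·-28 + -1·-11 = -246
  a_9 = 3·-246 + -2·-127 + 0·-62 + -1·-28 = -456
  a_10 = 3·-456 + -2·-246 + 0·-127 + -1·-62 = -814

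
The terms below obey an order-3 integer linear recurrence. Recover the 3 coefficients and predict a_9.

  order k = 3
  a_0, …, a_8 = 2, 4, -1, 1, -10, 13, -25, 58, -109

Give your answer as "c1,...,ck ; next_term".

-1,1,-2 ; 217

  a_3 = -1·-1 + 1·4 + -2·2 = 1
  a_4 = -1·1 + 1·-1 + -2·4 = -10
  a_5 = -1·-10 + 1·1 + -2·-1 = 13
  a_6 = -1·13 + 1·-10 + -2·1 = -25
  a_7 = -1·-25 + 1·13 + -2·-10 = 58
  a_8 = -1·58 + 1·-25 + -2·13 = -109
  a_9 = -1·-109 + 1·58 + -2·-25 = 217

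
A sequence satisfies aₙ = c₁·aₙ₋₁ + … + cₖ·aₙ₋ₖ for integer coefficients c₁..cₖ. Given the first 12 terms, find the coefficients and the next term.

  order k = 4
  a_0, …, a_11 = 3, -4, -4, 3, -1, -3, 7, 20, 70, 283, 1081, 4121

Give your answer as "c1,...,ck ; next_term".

  a_4 = 4·3 + -1·-4 + 2·-4 + -3·3 = -1
  a_5 = 4·-1 + -1·3 + 2·-4 + -3·-4 = -3
  a_6 = 4·-3 + -1·-1 + 2·3 + -3·-4 = 7
  a_7 = 4·7 + -1·-3 + 2·-1 + -3·3 = 20
  a_8 = 4·20 + -1·7 + 2·-3 + -3·-1 = 70
  a_9 = 4·70 + -1·20 + 2·7 + -3·-3 = 283
  a_10 = 4·283 + -1·70 + 2·20 + -3·7 = 1081
  a_11 = 4·1081 + -1·283 + 2·70 + -3·20 = 4121
  a_12 = 4·4121 + -1·1081 + 2·283 + -3·70 = 15759

4,-1,2,-3 ; 15759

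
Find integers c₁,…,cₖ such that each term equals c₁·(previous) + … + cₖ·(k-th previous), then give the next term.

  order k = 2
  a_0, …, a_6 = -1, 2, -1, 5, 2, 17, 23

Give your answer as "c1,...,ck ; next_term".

  a_2 = 1·2 + 3·-1 = -1
  a_3 = 1·-1 + 3·2 = 5
  a_4 = 1·5 + 3·-1 = 2
  a_5 = 1·2 + 3·5 = 17
  a_6 = 1·17 + 3·2 = 23
  a_7 = 1·23 + 3·17 = 74

1,3 ; 74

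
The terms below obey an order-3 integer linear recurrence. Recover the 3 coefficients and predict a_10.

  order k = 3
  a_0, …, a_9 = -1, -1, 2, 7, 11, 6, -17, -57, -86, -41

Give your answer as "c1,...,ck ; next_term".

  a_3 = 2·2 + -2·-1 + -1·-1 = 7
  a_4 = 2·7 + -2·2 + -1·-1 = 11
  a_5 = 2·11 + -2·7 + -1·2 = 6
  a_6 = 2·6 + -2·11 + -1·7 = -17
  a_7 = 2·-17 + -2·6 + -1·11 = -57
  a_8 = 2·-57 + -2·-17 + -1·6 = -86
  a_9 = 2·-86 + -2·-57 + -1·-17 = -41
  a_10 = 2·-41 + -2·-86 + -1·-57 = 147

2,-2,-1 ; 147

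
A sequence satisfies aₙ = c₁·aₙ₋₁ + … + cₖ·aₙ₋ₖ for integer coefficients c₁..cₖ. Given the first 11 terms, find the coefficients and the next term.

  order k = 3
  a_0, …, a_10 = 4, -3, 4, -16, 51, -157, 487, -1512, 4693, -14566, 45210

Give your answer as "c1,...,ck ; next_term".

-3,0,-1 ; -140323

  a_3 = -3·4 + 0·-3 + -1·4 = -16
  a_4 = -3·-16 + 0·4 + -1·-3 = 51
  a_5 = -3·51 + 0·-16 + -1·4 = -157
  a_6 = -3·-157 + 0·51 + -1·-16 = 487
  a_7 = -3·487 + 0·-157 + -1·51 = -1512
  a_8 = -3·-1512 + 0·487 + -1·-157 = 4693
  a_9 = -3·4693 + 0·-1512 + -1·487 = -14566
  a_10 = -3·-14566 + 0·4693 + -1·-1512 = 45210
  a_11 = -3·45210 + 0·-14566 + -1·4693 = -140323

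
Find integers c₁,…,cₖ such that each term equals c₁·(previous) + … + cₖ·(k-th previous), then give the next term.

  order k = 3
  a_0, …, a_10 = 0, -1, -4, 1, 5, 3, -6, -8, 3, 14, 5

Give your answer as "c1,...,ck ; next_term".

  a_3 = 0·-4 + -1·-1 + -1·0 = 1
  a_4 = 0·1 + -1·-4 + -1·-1 = 5
  a_5 = 0·5 + -1·1 + -1·-4 = 3
  a_6 = 0·3 + -1·5 + -1·1 = -6
  a_7 = 0·-6 + -1·3 + -1·5 = -8
  a_8 = 0·-8 + -1·-6 + -1·3 = 3
  a_9 = 0·3 + -1·-8 + -1·-6 = 14
  a_10 = 0·14 + -1·3 + -1·-8 = 5
  a_11 = 0·5 + -1·14 + -1·3 = -17

0,-1,-1 ; -17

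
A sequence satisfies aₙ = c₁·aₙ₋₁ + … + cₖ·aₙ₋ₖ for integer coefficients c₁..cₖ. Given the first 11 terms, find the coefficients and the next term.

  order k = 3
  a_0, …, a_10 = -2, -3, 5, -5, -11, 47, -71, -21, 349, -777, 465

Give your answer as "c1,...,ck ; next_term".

-2,-3,2 ; 2099

  a_3 = -2·5 + -3·-3 + 2·-2 = -5
  a_4 = -2·-5 + -3·5 + 2·-3 = -11
  a_5 = -2·-11 + -3·-5 + 2·5 = 47
  a_6 = -2·47 + -3·-11 + 2·-5 = -71
  a_7 = -2·-71 + -3·47 + 2·-11 = -21
  a_8 = -2·-21 + -3·-71 + 2·47 = 349
  a_9 = -2·349 + -3·-21 + 2·-71 = -777
  a_10 = -2·-777 + -3·349 + 2·-21 = 465
  a_11 = -2·465 + -3·-777 + 2·349 = 2099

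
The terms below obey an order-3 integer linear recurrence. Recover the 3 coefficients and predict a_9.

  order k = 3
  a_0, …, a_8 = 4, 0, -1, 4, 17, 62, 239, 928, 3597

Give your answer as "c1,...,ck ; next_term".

  a_3 = 4·-1 + -1·0 + 2·4 = 4
  a_4 = 4·4 + -1·-1 + 2·0 = 17
  a_5 = 4·17 + -1·4 + 2·-1 = 62
  a_6 = 4·62 + -1·17 + 2·4 = 239
  a_7 = 4·239 + -1·62 + 2·17 = 928
  a_8 = 4·928 + -1·239 + 2·62 = 3597
  a_9 = 4·3597 + -1·928 + 2·239 = 13938

4,-1,2 ; 13938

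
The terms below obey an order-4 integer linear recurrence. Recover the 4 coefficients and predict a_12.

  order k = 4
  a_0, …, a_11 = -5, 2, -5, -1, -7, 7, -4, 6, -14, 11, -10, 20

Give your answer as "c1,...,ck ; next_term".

0,0,-1,1 ; -25

  a_4 = 0·-1 + 0·-5 + -1·2 + 1·-5 = -7
  a_5 = 0·-7 + 0·-1 + -1·-5 + 1·2 = 7
  a_6 = 0·7 + 0·-7 + -1·-1 + 1·-5 = -4
  a_7 = 0·-4 + 0·7 + -1·-7 + 1·-1 = 6
  a_8 = 0·6 + 0·-4 + -1·7 + 1·-7 = -14
  a_9 = 0·-14 + 0·6 + -1·-4 + 1·7 = 11
  a_10 = 0·11 + 0·-14 + -1·6 + 1·-4 = -10
  a_11 = 0·-10 + 0·11 + -1·-14 + 1·6 = 20
  a_12 = 0·20 + 0·-10 + -1·11 + 1·-14 = -25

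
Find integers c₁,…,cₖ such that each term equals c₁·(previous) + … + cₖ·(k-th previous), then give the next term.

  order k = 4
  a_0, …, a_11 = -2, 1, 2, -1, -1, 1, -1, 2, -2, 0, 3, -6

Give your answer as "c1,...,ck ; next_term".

  a_4 = -2·-1 + -2·2 + -1·1 + -1·-2 = -1
  a_5 = -2·-1 + -2·-1 + -1·2 + -1·1 = 1
  a_6 = -2·1 + -2·-1 + -1·-1 + -1·2 = -1
  a_7 = -2·-1 + -2·1 + -1·-1 + -1·-1 = 2
  a_8 = -2·2 + -2·-1 + -1·1 + -1·-1 = -2
  a_9 = -2·-2 + -2·2 + -1·-1 + -1·1 = 0
  a_10 = -2·0 + -2·-2 + -1·2 + -1·-1 = 3
  a_11 = -2·3 + -2·0 + -1·-2 + -1·2 = -6
  a_12 = -2·-6 + -2·3 + -1·0 + -1·-2 = 8

-2,-2,-1,-1 ; 8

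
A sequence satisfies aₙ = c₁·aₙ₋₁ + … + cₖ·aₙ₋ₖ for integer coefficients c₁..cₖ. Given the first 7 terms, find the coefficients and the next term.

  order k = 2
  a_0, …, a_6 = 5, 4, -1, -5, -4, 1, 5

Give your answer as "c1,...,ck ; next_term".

  a_2 = 1·4 + -1·5 = -1
  a_3 = 1·-1 + -1·4 = -5
  a_4 = 1·-5 + -1·-1 = -4
  a_5 = 1·-4 + -1·-5 = 1
  a_6 = 1·1 + -1·-4 = 5
  a_7 = 1·5 + -1·1 = 4

1,-1 ; 4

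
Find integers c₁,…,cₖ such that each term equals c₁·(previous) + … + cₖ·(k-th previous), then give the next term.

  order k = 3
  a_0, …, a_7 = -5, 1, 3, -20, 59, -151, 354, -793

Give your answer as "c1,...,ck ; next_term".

  a_3 = -3·3 + -1·1 + 2·-5 = -20
  a_4 = -3·-20 + -1·3 + 2·1 = 59
  a_5 = -3·59 + -1·-20 + 2·3 = -151
  a_6 = -3·-151 + -1·59 + 2·-20 = 354
  a_7 = -3·354 + -1·-151 + 2·59 = -793
  a_8 = -3·-793 + -1·354 + 2·-151 = 1723

-3,-1,2 ; 1723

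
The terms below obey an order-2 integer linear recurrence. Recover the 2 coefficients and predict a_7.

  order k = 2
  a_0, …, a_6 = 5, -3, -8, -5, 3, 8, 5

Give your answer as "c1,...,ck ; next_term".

  a_2 = 1·-3 + -1·5 = -8
  a_3 = 1·-8 + -1·-3 = -5
  a_4 = 1·-5 + -1·-8 = 3
  a_5 = 1·3 + -1·-5 = 8
  a_6 = 1·8 + -1·3 = 5
  a_7 = 1·5 + -1·8 = -3

1,-1 ; -3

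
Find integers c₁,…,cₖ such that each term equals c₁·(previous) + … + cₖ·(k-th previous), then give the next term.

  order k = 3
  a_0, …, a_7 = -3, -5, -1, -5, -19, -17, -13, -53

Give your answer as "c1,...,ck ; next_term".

1,-1,3 ; -91

  a_3 = 1·-1 + -1·-5 + 3·-3 = -5
  a_4 = 1·-5 + -1·-1 + 3·-5 = -19
  a_5 = 1·-19 + -1·-5 + 3·-1 = -17
  a_6 = 1·-17 + -1·-19 + 3·-5 = -13
  a_7 = 1·-13 + -1·-17 + 3·-19 = -53
  a_8 = 1·-53 + -1·-13 + 3·-17 = -91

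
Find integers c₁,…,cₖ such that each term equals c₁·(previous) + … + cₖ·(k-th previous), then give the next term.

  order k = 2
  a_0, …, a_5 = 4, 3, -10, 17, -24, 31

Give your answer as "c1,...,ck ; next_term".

  a_2 = -2·3 + -1·4 = -10
  a_3 = -2·-10 + -1·3 = 17
  a_4 = -2·17 + -1·-10 = -24
  a_5 = -2·-24 + -1·17 = 31
  a_6 = -2·31 + -1·-24 = -38

-2,-1 ; -38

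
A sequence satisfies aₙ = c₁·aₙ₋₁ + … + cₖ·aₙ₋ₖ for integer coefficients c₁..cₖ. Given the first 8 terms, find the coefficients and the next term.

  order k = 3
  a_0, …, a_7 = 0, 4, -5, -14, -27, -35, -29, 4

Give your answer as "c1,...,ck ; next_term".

2,-1,-1 ; 72

  a_3 = 2·-5 + -1·4 + -1·0 = -14
  a_4 = 2·-14 + -1·-5 + -1·4 = -27
  a_5 = 2·-27 + -1·-14 + -1·-5 = -35
  a_6 = 2·-35 + -1·-27 + -1·-14 = -29
  a_7 = 2·-29 + -1·-35 + -1·-27 = 4
  a_8 = 2·4 + -1·-29 + -1·-35 = 72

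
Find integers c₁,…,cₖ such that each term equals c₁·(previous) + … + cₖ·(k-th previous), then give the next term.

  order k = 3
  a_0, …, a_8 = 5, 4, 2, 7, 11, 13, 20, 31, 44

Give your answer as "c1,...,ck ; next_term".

  a_3 = 1·2 + 0·4 + 1·5 = 7
  a_4 = 1·7 + 0·2 + 1·4 = 11
  a_5 = 1·11 + 0·7 + 1·2 = 13
  a_6 = 1·13 + 0·11 + 1·7 = 20
  a_7 = 1·20 + 0·13 + 1·11 = 31
  a_8 = 1·31 + 0·20 + 1·13 = 44
  a_9 = 1·44 + 0·31 + 1·20 = 64

1,0,1 ; 64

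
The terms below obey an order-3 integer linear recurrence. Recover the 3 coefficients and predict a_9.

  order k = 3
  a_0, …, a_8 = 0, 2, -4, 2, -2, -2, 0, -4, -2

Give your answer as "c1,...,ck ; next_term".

0,1,1 ; -4

  a_3 = 0·-4 + 1·2 + 1·0 = 2
  a_4 = 0·2 + 1·-4 + 1·2 = -2
  a_5 = 0·-2 + 1·2 + 1·-4 = -2
  a_6 = 0·-2 + 1·-2 + 1·2 = 0
  a_7 = 0·0 + 1·-2 + 1·-2 = -4
  a_8 = 0·-4 + 1·0 + 1·-2 = -2
  a_9 = 0·-2 + 1·-4 + 1·0 = -4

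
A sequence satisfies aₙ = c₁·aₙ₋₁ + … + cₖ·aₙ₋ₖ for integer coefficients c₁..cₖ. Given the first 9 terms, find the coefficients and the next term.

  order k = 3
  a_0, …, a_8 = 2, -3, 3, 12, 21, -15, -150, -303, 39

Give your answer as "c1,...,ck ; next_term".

2,-4,-3 ; 1740

  a_3 = 2·3 + -4·-3 + -3·2 = 12
  a_4 = 2·12 + -4·3 + -3·-3 = 21
  a_5 = 2·21 + -4·12 + -3·3 = -15
  a_6 = 2·-15 + -4·21 + -3·12 = -150
  a_7 = 2·-150 + -4·-15 + -3·21 = -303
  a_8 = 2·-303 + -4·-150 + -3·-15 = 39
  a_9 = 2·39 + -4·-303 + -3·-150 = 1740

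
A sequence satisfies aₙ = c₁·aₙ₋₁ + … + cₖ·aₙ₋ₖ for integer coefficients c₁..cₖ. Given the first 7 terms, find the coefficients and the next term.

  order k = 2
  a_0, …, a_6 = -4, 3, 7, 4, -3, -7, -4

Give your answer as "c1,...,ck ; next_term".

  a_2 = 1·3 + -1·-4 = 7
  a_3 = 1·7 + -1·3 = 4
  a_4 = 1·4 + -1·7 = -3
  a_5 = 1·-3 + -1·4 = -7
  a_6 = 1·-7 + -1·-3 = -4
  a_7 = 1·-4 + -1·-7 = 3

1,-1 ; 3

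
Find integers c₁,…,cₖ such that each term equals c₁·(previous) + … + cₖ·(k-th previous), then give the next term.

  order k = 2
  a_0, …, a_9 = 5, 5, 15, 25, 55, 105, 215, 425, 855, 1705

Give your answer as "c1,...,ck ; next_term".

  a_2 = 1·5 + 2·5 = 15
  a_3 = 1·15 + 2·5 = 25
  a_4 = 1·25 + 2·15 = 55
  a_5 = 1·55 + 2·25 = 105
  a_6 = 1·105 + 2·55 = 215
  a_7 = 1·215 + 2·105 = 425
  a_8 = 1·425 + 2·215 = 855
  a_9 = 1·855 + 2·425 = 1705
  a_10 = 1·1705 + 2·855 = 3415

1,2 ; 3415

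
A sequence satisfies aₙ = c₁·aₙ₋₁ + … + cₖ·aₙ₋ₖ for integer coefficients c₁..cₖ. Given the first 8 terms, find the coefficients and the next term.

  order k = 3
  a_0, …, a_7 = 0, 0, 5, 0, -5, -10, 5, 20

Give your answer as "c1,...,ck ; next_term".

0,-1,-2 ; 15

  a_3 = 0·5 + -1·0 + -2·0 = 0
  a_4 = 0·0 + -1·5 + -2·0 = -5
  a_5 = 0·-5 + -1·0 + -2·5 = -10
  a_6 = 0·-10 + -1·-5 + -2·0 = 5
  a_7 = 0·5 + -1·-10 + -2·-5 = 20
  a_8 = 0·20 + -1·5 + -2·-10 = 15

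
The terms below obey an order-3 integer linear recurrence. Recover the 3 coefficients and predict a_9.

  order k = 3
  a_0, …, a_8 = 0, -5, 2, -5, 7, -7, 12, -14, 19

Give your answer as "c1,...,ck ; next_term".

  a_3 = 0·2 + 1·-5 + -1·0 = -5
  a_4 = 0·-5 + 1·2 + -1·-5 = 7
  a_5 = 0·7 + 1·-5 + -1·2 = -7
  a_6 = 0·-7 + 1·7 + -1·-5 = 12
  a_7 = 0·12 + 1·-7 + -1·7 = -14
  a_8 = 0·-14 + 1·12 + -1·-7 = 19
  a_9 = 0·19 + 1·-14 + -1·12 = -26

0,1,-1 ; -26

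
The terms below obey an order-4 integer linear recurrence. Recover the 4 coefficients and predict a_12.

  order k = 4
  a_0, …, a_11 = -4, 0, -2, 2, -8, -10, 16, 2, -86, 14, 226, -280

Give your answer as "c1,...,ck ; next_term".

0,-2,3,3 ; -668

  a_4 = 0·2 + -2·-2 + 3·0 + 3·-4 = -8
  a_5 = 0·-8 + -2·2 + 3·-2 + 3·0 = -10
  a_6 = 0·-10 + -2·-8 + 3·2 + 3·-2 = 16
  a_7 = 0·16 + -2·-10 + 3·-8 + 3·2 = 2
  a_8 = 0·2 + -2·16 + 3·-10 + 3·-8 = -86
  a_9 = 0·-86 + -2·2 + 3·16 + 3·-10 = 14
  a_10 = 0·14 + -2·-86 + 3·2 + 3·16 = 226
  a_11 = 0·226 + -2·14 + 3·-86 + 3·2 = -280
  a_12 = 0·-280 + -2·226 + 3·14 + 3·-86 = -668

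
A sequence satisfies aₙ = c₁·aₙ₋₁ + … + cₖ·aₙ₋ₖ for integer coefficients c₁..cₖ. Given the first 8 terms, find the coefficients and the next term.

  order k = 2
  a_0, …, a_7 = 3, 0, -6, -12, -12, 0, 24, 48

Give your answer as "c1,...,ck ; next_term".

2,-2 ; 48

  a_2 = 2·0 + -2·3 = -6
  a_3 = 2·-6 + -2·0 = -12
  a_4 = 2·-12 + -2·-6 = -12
  a_5 = 2·-12 + -2·-12 = 0
  a_6 = 2·0 + -2·-12 = 24
  a_7 = 2·24 + -2·0 = 48
  a_8 = 2·48 + -2·24 = 48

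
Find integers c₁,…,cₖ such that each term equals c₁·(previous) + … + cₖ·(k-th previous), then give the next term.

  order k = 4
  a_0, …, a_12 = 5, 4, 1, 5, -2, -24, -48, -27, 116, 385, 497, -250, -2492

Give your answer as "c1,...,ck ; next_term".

2,-3,-1,-1 ; -5116

  a_4 = 2·5 + -3·1 + -1·4 + -1·5 = -2
  a_5 = 2·-2 + -3·5 + -1·1 + -1·4 = -24
  a_6 = 2·-24 + -3·-2 + -1·5 + -1·1 = -48
  a_7 = 2·-48 + -3·-24 + -1·-2 + -1·5 = -27
  a_8 = 2·-27 + -3·-48 + -1·-24 + -1·-2 = 116
  a_9 = 2·116 + -3·-27 + -1·-48 + -1·-24 = 385
  a_10 = 2·385 + -3·116 + -1·-27 + -1·-48 = 497
  a_11 = 2·497 + -3·385 + -1·116 + -1·-27 = -250
  a_12 = 2·-250 + -3·497 + -1·385 + -1·116 = -2492
  a_13 = 2·-2492 + -3·-250 + -1·497 + -1·385 = -5116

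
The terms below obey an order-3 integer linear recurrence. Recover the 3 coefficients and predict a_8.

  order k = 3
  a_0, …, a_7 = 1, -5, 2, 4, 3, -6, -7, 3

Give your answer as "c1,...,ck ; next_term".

0,-1,-1 ; 13

  a_3 = 0·2 + -1·-5 + -1·1 = 4
  a_4 = 0·4 + -1·2 + -1·-5 = 3
  a_5 = 0·3 + -1·4 + -1·2 = -6
  a_6 = 0·-6 + -1·3 + -1·4 = -7
  a_7 = 0·-7 + -1·-6 + -1·3 = 3
  a_8 = 0·3 + -1·-7 + -1·-6 = 13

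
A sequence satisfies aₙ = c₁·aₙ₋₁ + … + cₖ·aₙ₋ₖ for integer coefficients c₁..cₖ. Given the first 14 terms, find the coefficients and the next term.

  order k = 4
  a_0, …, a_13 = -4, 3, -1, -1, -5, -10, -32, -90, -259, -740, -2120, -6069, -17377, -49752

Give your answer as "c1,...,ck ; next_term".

2,2,1,1 ; -142447

  a_4 = 2·-1 + 2·-1 + 1·3 + 1·-4 = -5
  a_5 = 2·-5 + 2·-1 + 1·-1 + 1·3 = -10
  a_6 = 2·-10 + 2·-5 + 1·-1 + 1·-1 = -32
  a_7 = 2·-32 + 2·-10 + 1·-5 + 1·-1 = -90
  a_8 = 2·-90 + 2·-32 + 1·-10 + 1·-5 = -259
  a_9 = 2·-259 + 2·-90 + 1·-32 + 1·-10 = -740
  a_10 = 2·-740 + 2·-259 + 1·-90 + 1·-32 = -2120
  a_11 = 2·-2120 + 2·-740 + 1·-259 + 1·-90 = -6069
  a_12 = 2·-6069 + 2·-2120 + 1·-740 + 1·-259 = -17377
  a_13 = 2·-17377 + 2·-6069 + 1·-2120 + 1·-740 = -49752
  a_14 = 2·-49752 + 2·-17377 + 1·-6069 + 1·-2120 = -142447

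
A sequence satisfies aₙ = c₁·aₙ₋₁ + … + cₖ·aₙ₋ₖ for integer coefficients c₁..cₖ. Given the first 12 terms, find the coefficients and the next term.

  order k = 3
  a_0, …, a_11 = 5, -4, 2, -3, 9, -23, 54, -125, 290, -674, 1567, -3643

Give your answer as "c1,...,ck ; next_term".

  a_3 = -3·2 + -2·-4 + -1·5 = -3
  a_4 = -3·-3 + -2·2 + -1·-4 = 9
  a_5 = -3·9 + -2·-3 + -1·2 = -23
  a_6 = -3·-23 + -2·9 + -1·-3 = 54
  a_7 = -3·54 + -2·-23 + -1·9 = -125
  a_8 = -3·-125 + -2·54 + -1·-23 = 290
  a_9 = -3·290 + -2·-125 + -1·54 = -674
  a_10 = -3·-674 + -2·290 + -1·-125 = 1567
  a_11 = -3·1567 + -2·-674 + -1·290 = -3643
  a_12 = -3·-3643 + -2·1567 + -1·-674 = 8469

-3,-2,-1 ; 8469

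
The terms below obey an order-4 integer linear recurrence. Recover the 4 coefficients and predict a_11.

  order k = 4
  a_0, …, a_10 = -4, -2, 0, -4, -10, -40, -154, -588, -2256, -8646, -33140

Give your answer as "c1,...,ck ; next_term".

3,3,1,-1 ; -127026

  a_4 = 3·-4 + 3·0 + 1·-2 + -1·-4 = -10
  a_5 = 3·-10 + 3·-4 + 1·0 + -1·-2 = -40
  a_6 = 3·-40 + 3·-10 + 1·-4 + -1·0 = -154
  a_7 = 3·-154 + 3·-40 + 1·-10 + -1·-4 = -588
  a_8 = 3·-588 + 3·-154 + 1·-40 + -1·-10 = -2256
  a_9 = 3·-2256 + 3·-588 + 1·-154 + -1·-40 = -8646
  a_10 = 3·-8646 + 3·-2256 + 1·-588 + -1·-154 = -33140
  a_11 = 3·-33140 + 3·-8646 + 1·-2256 + -1·-588 = -127026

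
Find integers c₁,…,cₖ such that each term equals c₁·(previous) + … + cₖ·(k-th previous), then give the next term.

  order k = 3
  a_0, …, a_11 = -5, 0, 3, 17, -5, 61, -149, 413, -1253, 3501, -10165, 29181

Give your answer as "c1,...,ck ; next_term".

  a_3 = -1·3 + 4·0 + -4·-5 = 17
  a_4 = -1·17 + 4·3 + -4·0 = -5
  a_5 = -1·-5 + 4·17 + -4·3 = 61
  a_6 = -1·61 + 4·-5 + -4·17 = -149
  a_7 = -1·-149 + 4·61 + -4·-5 = 413
  a_8 = -1·413 + 4·-149 + -4·61 = -1253
  a_9 = -1·-1253 + 4·413 + -4·-149 = 3501
  a_10 = -1·3501 + 4·-1253 + -4·413 = -10165
  a_11 = -1·-10165 + 4·3501 + -4·-1253 = 29181
  a_12 = -1·29181 + 4·-10165 + -4·3501 = -83845

-1,4,-4 ; -83845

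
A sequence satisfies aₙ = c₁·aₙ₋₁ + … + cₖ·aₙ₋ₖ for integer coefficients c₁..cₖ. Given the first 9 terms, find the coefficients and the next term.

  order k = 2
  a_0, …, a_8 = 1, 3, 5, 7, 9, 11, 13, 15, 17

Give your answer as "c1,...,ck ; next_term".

2,-1 ; 19

  a_2 = 2·3 + -1·1 = 5
  a_3 = 2·5 + -1·3 = 7
  a_4 = 2·7 + -1·5 = 9
  a_5 = 2·9 + -1·7 = 11
  a_6 = 2·11 + -1·9 = 13
  a_7 = 2·13 + -1·11 = 15
  a_8 = 2·15 + -1·13 = 17
  a_9 = 2·17 + -1·15 = 19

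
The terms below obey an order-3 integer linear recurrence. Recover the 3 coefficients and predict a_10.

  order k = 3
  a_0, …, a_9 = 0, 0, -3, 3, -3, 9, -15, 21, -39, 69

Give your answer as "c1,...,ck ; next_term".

-1,0,-2 ; -111

  a_3 = -1·-3 + 0·0 + -2·0 = 3
  a_4 = -1·3 + 0·-3 + -2·0 = -3
  a_5 = -1·-3 + 0·3 + -2·-3 = 9
  a_6 = -1·9 + 0·-3 + -2·3 = -15
  a_7 = -1·-15 + 0·9 + -2·-3 = 21
  a_8 = -1·21 + 0·-15 + -2·9 = -39
  a_9 = -1·-39 + 0·21 + -2·-15 = 69
  a_10 = -1·69 + 0·-39 + -2·21 = -111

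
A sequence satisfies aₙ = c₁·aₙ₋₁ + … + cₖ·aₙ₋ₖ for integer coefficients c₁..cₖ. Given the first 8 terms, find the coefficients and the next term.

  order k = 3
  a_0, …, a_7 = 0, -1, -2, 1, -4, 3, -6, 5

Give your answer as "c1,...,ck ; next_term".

-1,1,1 ; -8

  a_3 = -1·-2 + 1·-1 + 1·0 = 1
  a_4 = -1·1 + 1·-2 + 1·-1 = -4
  a_5 = -1·-4 + 1·1 + 1·-2 = 3
  a_6 = -1·3 + 1·-4 + 1·1 = -6
  a_7 = -1·-6 + 1·3 + 1·-4 = 5
  a_8 = -1·5 + 1·-6 + 1·3 = -8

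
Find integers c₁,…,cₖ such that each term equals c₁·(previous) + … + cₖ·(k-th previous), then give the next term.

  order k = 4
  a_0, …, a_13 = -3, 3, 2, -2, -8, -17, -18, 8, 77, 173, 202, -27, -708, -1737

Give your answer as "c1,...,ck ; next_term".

  a_4 = 2·-2 + -2·2 + -1·3 + -1·-3 = -8
  a_5 = 2·-8 + -2·-2 + -1·2 + -1·3 = -17
  a_6 = 2·-17 + -2·-8 + -1·-2 + -1·2 = -18
  a_7 = 2·-18 + -2·-17 + -1·-8 + -1·-2 = 8
  a_8 = 2·8 + -2·-18 + -1·-17 + -1·-8 = 77
  a_9 = 2·77 + -2·8 + -1·-18 + -1·-17 = 173
  a_10 = 2·173 + -2·77 + -1·8 + -1·-18 = 202
  a_11 = 2·202 + -2·173 + -1·77 + -1·8 = -27
  a_12 = 2·-27 + -2·202 + -1·173 + -1·77 = -708
  a_13 = 2·-708 + -2·-27 + -1·202 + -1·173 = -1737
  a_14 = 2·-1737 + -2·-708 + -1·-27 + -1·202 = -2233

2,-2,-1,-1 ; -2233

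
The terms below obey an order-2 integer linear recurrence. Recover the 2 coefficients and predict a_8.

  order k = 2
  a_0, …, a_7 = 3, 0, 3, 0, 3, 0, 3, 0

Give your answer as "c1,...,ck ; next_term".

0,1 ; 3

  a_2 = 0·0 + 1·3 = 3
  a_3 = 0·3 + 1·0 = 0
  a_4 = 0·0 + 1·3 = 3
  a_5 = 0·3 + 1·0 = 0
  a_6 = 0·0 + 1·3 = 3
  a_7 = 0·3 + 1·0 = 0
  a_8 = 0·0 + 1·3 = 3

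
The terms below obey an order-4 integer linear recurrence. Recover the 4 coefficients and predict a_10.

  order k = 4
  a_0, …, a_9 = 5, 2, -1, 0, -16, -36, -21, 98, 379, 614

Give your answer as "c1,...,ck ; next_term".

2,-3,-2,-3 ; -42

  a_4 = 2·0 + -3·-1 + -2·2 + -3·5 = -16
  a_5 = 2·-16 + -3·0 + -2·-1 + -3·2 = -36
  a_6 = 2·-36 + -3·-16 + -2·0 + -3·-1 = -21
  a_7 = 2·-21 + -3·-36 + -2·-16 + -3·0 = 98
  a_8 = 2·98 + -3·-21 + -2·-36 + -3·-16 = 379
  a_9 = 2·379 + -3·98 + -2·-21 + -3·-36 = 614
  a_10 = 2·614 + -3·379 + -2·98 + -3·-21 = -42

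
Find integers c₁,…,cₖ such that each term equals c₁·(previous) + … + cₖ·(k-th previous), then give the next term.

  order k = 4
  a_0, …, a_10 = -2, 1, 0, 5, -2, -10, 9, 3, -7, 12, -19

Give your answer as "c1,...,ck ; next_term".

  a_4 = -1·5 + -2·0 + -1·1 + -2·-2 = -2
  a_5 = -1·-2 + -2·5 + -1·0 + -2·1 = -10
  a_6 = -1·-10 + -2·-2 + -1·5 + -2·0 = 9
  a_7 = -1·9 + -2·-10 + -1·-2 + -2·5 = 3
  a_8 = -1·3 + -2·9 + -1·-10 + -2·-2 = -7
  a_9 = -1·-7 + -2·3 + -1·9 + -2·-10 = 12
  a_10 = -1·12 + -2·-7 + -1·3 + -2·9 = -19
  a_11 = -1·-19 + -2·12 + -1·-7 + -2·3 = -4

-1,-2,-1,-2 ; -4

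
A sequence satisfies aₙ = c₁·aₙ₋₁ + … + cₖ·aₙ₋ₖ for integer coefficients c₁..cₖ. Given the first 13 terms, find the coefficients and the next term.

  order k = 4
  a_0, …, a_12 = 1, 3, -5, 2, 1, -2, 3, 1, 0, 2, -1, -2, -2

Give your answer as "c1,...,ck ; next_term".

  a_4 = 1·2 + 0·-5 + 0·3 + -1·1 = 1
  a_5 = 1·1 + 0·2 + 0·-5 + -1·3 = -2
  a_6 = 1·-2 + 0·1 + 0·2 + -1·-5 = 3
  a_7 = 1·3 + 0·-2 + 0·1 + -1·2 = 1
  a_8 = 1·1 + 0·3 + 0·-2 + -1·1 = 0
  a_9 = 1·0 + 0·1 + 0·3 + -1·-2 = 2
  a_10 = 1·2 + 0·0 + 0·1 + -1·3 = -1
  a_11 = 1·-1 + 0·2 + 0·0 + -1·1 = -2
  a_12 = 1·-2 + 0·-1 + 0·2 + -1·0 = -2
  a_13 = 1·-2 + 0·-2 + 0·-1 + -1·2 = -4

1,0,0,-1 ; -4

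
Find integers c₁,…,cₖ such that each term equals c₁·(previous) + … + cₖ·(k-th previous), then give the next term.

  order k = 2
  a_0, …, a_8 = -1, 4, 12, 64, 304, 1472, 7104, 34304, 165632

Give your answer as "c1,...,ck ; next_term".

4,4 ; 799744

  a_2 = 4·4 + 4·-1 = 12
  a_3 = 4·12 + 4·4 = 64
  a_4 = 4·64 + 4·12 = 304
  a_5 = 4·304 + 4·64 = 1472
  a_6 = 4·1472 + 4·304 = 7104
  a_7 = 4·7104 + 4·1472 = 34304
  a_8 = 4·34304 + 4·7104 = 165632
  a_9 = 4·165632 + 4·34304 = 799744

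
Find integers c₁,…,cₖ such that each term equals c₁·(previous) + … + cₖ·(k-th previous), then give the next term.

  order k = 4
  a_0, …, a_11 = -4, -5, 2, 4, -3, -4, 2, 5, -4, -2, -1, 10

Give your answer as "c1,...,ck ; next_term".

-1,0,-1,1 ; -12

  a_4 = -1·4 + 0·2 + -1·-5 + 1·-4 = -3
  a_5 = -1·-3 + 0·4 + -1·2 + 1·-5 = -4
  a_6 = -1·-4 + 0·-3 + -1·4 + 1·2 = 2
  a_7 = -1·2 + 0·-4 + -1·-3 + 1·4 = 5
  a_8 = -1·5 + 0·2 + -1·-4 + 1·-3 = -4
  a_9 = -1·-4 + 0·5 + -1·2 + 1·-4 = -2
  a_10 = -1·-2 + 0·-4 + -1·5 + 1·2 = -1
  a_11 = -1·-1 + 0·-2 + -1·-4 + 1·5 = 10
  a_12 = -1·10 + 0·-1 + -1·-2 + 1·-4 = -12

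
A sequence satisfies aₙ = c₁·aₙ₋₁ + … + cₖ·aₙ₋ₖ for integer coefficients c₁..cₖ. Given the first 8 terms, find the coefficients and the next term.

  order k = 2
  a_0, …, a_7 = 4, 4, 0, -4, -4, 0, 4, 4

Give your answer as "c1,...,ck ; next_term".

1,-1 ; 0

  a_2 = 1·4 + -1·4 = 0
  a_3 = 1·0 + -1·4 = -4
  a_4 = 1·-4 + -1·0 = -4
  a_5 = 1·-4 + -1·-4 = 0
  a_6 = 1·0 + -1·-4 = 4
  a_7 = 1·4 + -1·0 = 4
  a_8 = 1·4 + -1·4 = 0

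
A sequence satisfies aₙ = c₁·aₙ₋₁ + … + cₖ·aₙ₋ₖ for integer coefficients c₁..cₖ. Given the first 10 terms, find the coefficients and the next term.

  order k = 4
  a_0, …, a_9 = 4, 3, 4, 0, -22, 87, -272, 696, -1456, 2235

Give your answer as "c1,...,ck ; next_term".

  a_4 = -4·0 + -4·4 + 2·3 + -3·4 = -22
  a_5 = -4·-22 + -4·0 + 2·4 + -3·3 = 87
  a_6 = -4·87 + -4·-22 + 2·0 + -3·4 = -272
  a_7 = -4·-272 + -4·87 + 2·-22 + -3·0 = 696
  a_8 = -4·696 + -4·-272 + 2·87 + -3·-22 = -1456
  a_9 = -4·-1456 + -4·696 + 2·-272 + -3·87 = 2235
  a_10 = -4·2235 + -4·-1456 + 2·696 + -3·-272 = -908

-4,-4,2,-3 ; -908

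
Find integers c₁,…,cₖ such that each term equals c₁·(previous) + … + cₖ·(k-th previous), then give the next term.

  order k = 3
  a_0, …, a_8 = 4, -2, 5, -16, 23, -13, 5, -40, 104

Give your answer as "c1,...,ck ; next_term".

-2,-3,-3 ; -103

  a_3 = -2·5 + -3·-2 + -3·4 = -16
  a_4 = -2·-16 + -3·5 + -3·-2 = 23
  a_5 = -2·23 + -3·-16 + -3·5 = -13
  a_6 = -2·-13 + -3·23 + -3·-16 = 5
  a_7 = -2·5 + -3·-13 + -3·23 = -40
  a_8 = -2·-40 + -3·5 + -3·-13 = 104
  a_9 = -2·104 + -3·-40 + -3·5 = -103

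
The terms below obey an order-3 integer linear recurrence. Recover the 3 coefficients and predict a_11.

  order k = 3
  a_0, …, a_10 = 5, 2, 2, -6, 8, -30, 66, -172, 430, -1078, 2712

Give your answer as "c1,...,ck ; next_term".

-1,3,-2 ; -6806

  a_3 = -1·2 + 3·2 + -2·5 = -6
  a_4 = -1·-6 + 3·2 + -2·2 = 8
  a_5 = -1·8 + 3·-6 + -2·2 = -30
  a_6 = -1·-30 + 3·8 + -2·-6 = 66
  a_7 = -1·66 + 3·-30 + -2·8 = -172
  a_8 = -1·-172 + 3·66 + -2·-30 = 430
  a_9 = -1·430 + 3·-172 + -2·66 = -1078
  a_10 = -1·-1078 + 3·430 + -2·-172 = 2712
  a_11 = -1·2712 + 3·-1078 + -2·430 = -6806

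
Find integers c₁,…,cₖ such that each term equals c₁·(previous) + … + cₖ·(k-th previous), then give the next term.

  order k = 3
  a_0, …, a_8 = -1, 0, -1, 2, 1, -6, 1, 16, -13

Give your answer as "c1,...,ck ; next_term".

  a_3 = -1·-1 + -3·0 + -1·-1 = 2
  a_4 = -1·2 + -3·-1 + -1·0 = 1
  a_5 = -1·1 + -3·2 + -1·-1 = -6
  a_6 = -1·-6 + -3·1 + -1·2 = 1
  a_7 = -1·1 + -3·-6 + -1·1 = 16
  a_8 = -1·16 + -3·1 + -1·-6 = -13
  a_9 = -1·-13 + -3·16 + -1·1 = -36

-1,-3,-1 ; -36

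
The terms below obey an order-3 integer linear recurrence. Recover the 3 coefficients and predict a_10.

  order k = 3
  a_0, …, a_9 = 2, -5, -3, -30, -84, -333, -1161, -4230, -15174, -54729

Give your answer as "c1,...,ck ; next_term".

3,3,-3 ; -197019

  a_3 = 3·-3 + 3·-5 + -3·2 = -30
  a_4 = 3·-30 + 3·-3 + -3·-5 = -84
  a_5 = 3·-84 + 3·-30 + -3·-3 = -333
  a_6 = 3·-333 + 3·-84 + -3·-30 = -1161
  a_7 = 3·-1161 + 3·-333 + -3·-84 = -4230
  a_8 = 3·-4230 + 3·-1161 + -3·-333 = -15174
  a_9 = 3·-15174 + 3·-4230 + -3·-1161 = -54729
  a_10 = 3·-54729 + 3·-15174 + -3·-4230 = -197019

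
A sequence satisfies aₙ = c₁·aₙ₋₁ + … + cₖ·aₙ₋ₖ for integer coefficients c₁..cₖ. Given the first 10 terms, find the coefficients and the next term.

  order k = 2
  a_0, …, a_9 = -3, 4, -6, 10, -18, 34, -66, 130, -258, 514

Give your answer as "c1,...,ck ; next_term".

  a_2 = -3·4 + -2·-3 = -6
  a_3 = -3·-6 + -2·4 = 10
  a_4 = -3·10 + -2·-6 = -18
  a_5 = -3·-18 + -2·10 = 34
  a_6 = -3·34 + -2·-18 = -66
  a_7 = -3·-66 + -2·34 = 130
  a_8 = -3·130 + -2·-66 = -258
  a_9 = -3·-258 + -2·130 = 514
  a_10 = -3·514 + -2·-258 = -1026

-3,-2 ; -1026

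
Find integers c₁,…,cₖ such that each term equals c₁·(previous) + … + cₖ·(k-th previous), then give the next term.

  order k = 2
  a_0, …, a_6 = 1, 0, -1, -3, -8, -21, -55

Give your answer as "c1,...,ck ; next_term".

3,-1 ; -144

  a_2 = 3·0 + -1·1 = -1
  a_3 = 3·-1 + -1·0 = -3
  a_4 = 3·-3 + -1·-1 = -8
  a_5 = 3·-8 + -1·-3 = -21
  a_6 = 3·-21 + -1·-8 = -55
  a_7 = 3·-55 + -1·-21 = -144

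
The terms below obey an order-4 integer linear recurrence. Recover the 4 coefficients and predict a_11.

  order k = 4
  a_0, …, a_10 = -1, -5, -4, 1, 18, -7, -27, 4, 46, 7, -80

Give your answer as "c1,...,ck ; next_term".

  a_4 = -1·1 + -2·-4 + -2·-5 + -1·-1 = 18
  a_5 = -1·18 + -2·1 + -2·-4 + -1·-5 = -7
  a_6 = -1·-7 + -2·18 + -2·1 + -1·-4 = -27
  a_7 = -1·-27 + -2·-7 + -2·18 + -1·1 = 4
  a_8 = -1·4 + -2·-27 + -2·-7 + -1·18 = 46
  a_9 = -1·46 + -2·4 + -2·-27 + -1·-7 = 7
  a_10 = -1·7 + -2·46 + -2·4 + -1·-27 = -80
  a_11 = -1·-80 + -2·7 + -2·46 + -1·4 = -30

-1,-2,-2,-1 ; -30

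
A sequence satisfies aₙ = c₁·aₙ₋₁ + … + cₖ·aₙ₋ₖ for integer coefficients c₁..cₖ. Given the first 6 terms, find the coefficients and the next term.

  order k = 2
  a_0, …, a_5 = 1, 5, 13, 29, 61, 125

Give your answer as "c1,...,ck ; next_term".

  a_2 = 3·5 + -2·1 = 13
  a_3 = 3·13 + -2·5 = 29
  a_4 = 3·29 + -2·13 = 61
  a_5 = 3·61 + -2·29 = 125
  a_6 = 3·125 + -2·61 = 253

3,-2 ; 253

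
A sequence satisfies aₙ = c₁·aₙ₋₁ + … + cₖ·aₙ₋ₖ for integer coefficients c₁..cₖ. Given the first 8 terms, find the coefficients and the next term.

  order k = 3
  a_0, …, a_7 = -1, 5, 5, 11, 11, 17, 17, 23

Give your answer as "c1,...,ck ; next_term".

1,1,-1 ; 23

  a_3 = 1·5 + 1·5 + -1·-1 = 11
  a_4 = 1·11 + 1·5 + -1·5 = 11
  a_5 = 1·11 + 1·11 + -1·5 = 17
  a_6 = 1·17 + 1·11 + -1·11 = 17
  a_7 = 1·17 + 1·17 + -1·11 = 23
  a_8 = 1·23 + 1·17 + -1·17 = 23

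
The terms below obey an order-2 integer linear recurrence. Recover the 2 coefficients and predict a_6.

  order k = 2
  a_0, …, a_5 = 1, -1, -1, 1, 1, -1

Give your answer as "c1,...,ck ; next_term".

0,-1 ; -1

  a_2 = 0·-1 + -1·1 = -1
  a_3 = 0·-1 + -1·-1 = 1
  a_4 = 0·1 + -1·-1 = 1
  a_5 = 0·1 + -1·1 = -1
  a_6 = 0·-1 + -1·1 = -1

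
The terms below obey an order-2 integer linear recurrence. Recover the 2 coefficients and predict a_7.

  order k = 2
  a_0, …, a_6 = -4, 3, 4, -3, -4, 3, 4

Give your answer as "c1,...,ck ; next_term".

0,-1 ; -3

  a_2 = 0·3 + -1·-4 = 4
  a_3 = 0·4 + -1·3 = -3
  a_4 = 0·-3 + -1·4 = -4
  a_5 = 0·-4 + -1·-3 = 3
  a_6 = 0·3 + -1·-4 = 4
  a_7 = 0·4 + -1·3 = -3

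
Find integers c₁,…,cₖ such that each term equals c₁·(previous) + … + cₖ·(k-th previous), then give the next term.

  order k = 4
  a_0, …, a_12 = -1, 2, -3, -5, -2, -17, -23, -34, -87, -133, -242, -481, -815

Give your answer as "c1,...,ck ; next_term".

  a_4 = 1·-5 + 1·-3 + 2·2 + -2·-1 = -2
  a_5 = 1·-2 + 1·-5 + 2·-3 + -2·2 = -17
  a_6 = 1·-17 + 1·-2 + 2·-5 + -2·-3 = -23
  a_7 = 1·-23 + 1·-17 + 2·-2 + -2·-5 = -34
  a_8 = 1·-34 + 1·-23 + 2·-17 + -2·-2 = -87
  a_9 = 1·-87 + 1·-34 + 2·-23 + -2·-17 = -133
  a_10 = 1·-133 + 1·-87 + 2·-34 + -2·-23 = -242
  a_11 = 1·-242 + 1·-133 + 2·-87 + -2·-34 = -481
  a_12 = 1·-481 + 1·-242 + 2·-133 + -2·-87 = -815
  a_13 = 1·-815 + 1·-481 + 2·-242 + -2·-133 = -1514

1,1,2,-2 ; -1514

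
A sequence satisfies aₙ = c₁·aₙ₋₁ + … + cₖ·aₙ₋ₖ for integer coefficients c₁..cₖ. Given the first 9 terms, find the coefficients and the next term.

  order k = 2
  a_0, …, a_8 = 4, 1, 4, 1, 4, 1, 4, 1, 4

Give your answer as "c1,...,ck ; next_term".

0,1 ; 1

  a_2 = 0·1 + 1·4 = 4
  a_3 = 0·4 + 1·1 = 1
  a_4 = 0·1 + 1·4 = 4
  a_5 = 0·4 + 1·1 = 1
  a_6 = 0·1 + 1·4 = 4
  a_7 = 0·4 + 1·1 = 1
  a_8 = 0·1 + 1·4 = 4
  a_9 = 0·4 + 1·1 = 1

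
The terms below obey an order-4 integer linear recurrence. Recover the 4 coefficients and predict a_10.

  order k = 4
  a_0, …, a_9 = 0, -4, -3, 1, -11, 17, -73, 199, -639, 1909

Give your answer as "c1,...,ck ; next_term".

-2,3,0,2 ; -5881

  a_4 = -2·1 + 3·-3 + 0·-4 + 2·0 = -11
  a_5 = -2·-11 + 3·1 + 0·-3 + 2·-4 = 17
  a_6 = -2·17 + 3·-11 + 0·1 + 2·-3 = -73
  a_7 = -2·-73 + 3·17 + 0·-11 + 2·1 = 199
  a_8 = -2·199 + 3·-73 + 0·17 + 2·-11 = -639
  a_9 = -2·-639 + 3·199 + 0·-73 + 2·17 = 1909
  a_10 = -2·1909 + 3·-639 + 0·199 + 2·-73 = -5881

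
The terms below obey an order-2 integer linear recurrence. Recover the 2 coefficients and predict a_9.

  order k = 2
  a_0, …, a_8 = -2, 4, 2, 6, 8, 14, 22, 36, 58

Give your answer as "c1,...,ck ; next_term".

  a_2 = 1·4 + 1·-2 = 2
  a_3 = 1·2 + 1·4 = 6
  a_4 = 1·6 + 1·2 = 8
  a_5 = 1·8 + 1·6 = 14
  a_6 = 1·14 + 1·8 = 22
  a_7 = 1·22 + 1·14 = 36
  a_8 = 1·36 + 1·22 = 58
  a_9 = 1·58 + 1·36 = 94

1,1 ; 94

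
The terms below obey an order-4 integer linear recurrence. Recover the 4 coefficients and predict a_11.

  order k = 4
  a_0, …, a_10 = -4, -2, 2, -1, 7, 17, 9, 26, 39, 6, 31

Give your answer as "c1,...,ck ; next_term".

1,0,2,-3 ; 31

  a_4 = 1·-1 + 0·2 + 2·-2 + -3·-4 = 7
  a_5 = 1·7 + 0·-1 + 2·2 + -3·-2 = 17
  a_6 = 1·17 + 0·7 + 2·-1 + -3·2 = 9
  a_7 = 1·9 + 0·17 + 2·7 + -3·-1 = 26
  a_8 = 1·26 + 0·9 + 2·17 + -3·7 = 39
  a_9 = 1·39 + 0·26 + 2·9 + -3·17 = 6
  a_10 = 1·6 + 0·39 + 2·26 + -3·9 = 31
  a_11 = 1·31 + 0·6 + 2·39 + -3·26 = 31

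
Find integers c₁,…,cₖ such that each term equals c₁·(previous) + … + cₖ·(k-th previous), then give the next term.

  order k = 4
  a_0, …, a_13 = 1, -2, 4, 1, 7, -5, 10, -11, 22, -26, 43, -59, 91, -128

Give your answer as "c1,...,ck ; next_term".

0,1,-1,1 ; 193

  a_4 = 0·1 + 1·4 + -1·-2 + 1·1 = 7
  a_5 = 0·7 + 1·1 + -1·4 + 1·-2 = -5
  a_6 = 0·-5 + 1·7 + -1·1 + 1·4 = 10
  a_7 = 0·10 + 1·-5 + -1·7 + 1·1 = -11
  a_8 = 0·-11 + 1·10 + -1·-5 + 1·7 = 22
  a_9 = 0·22 + 1·-11 + -1·10 + 1·-5 = -26
  a_10 = 0·-26 + 1·22 + -1·-11 + 1·10 = 43
  a_11 = 0·43 + 1·-26 + -1·22 + 1·-11 = -59
  a_12 = 0·-59 + 1·43 + -1·-26 + 1·22 = 91
  a_13 = 0·91 + 1·-59 + -1·43 + 1·-26 = -128
  a_14 = 0·-128 + 1·91 + -1·-59 + 1·43 = 193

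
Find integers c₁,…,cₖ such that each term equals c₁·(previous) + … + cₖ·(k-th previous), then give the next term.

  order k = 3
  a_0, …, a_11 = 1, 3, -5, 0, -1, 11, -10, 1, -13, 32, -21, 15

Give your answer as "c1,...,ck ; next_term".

  a_3 = -1·-5 + -1·3 + -2·1 = 0
  a_4 = -1·0 + -1·-5 + -2·3 = -1
  a_5 = -1·-1 + -1·0 + -2·-5 = 11
  a_6 = -1·11 + -1·-1 + -2·0 = -10
  a_7 = -1·-10 + -1·11 + -2·-1 = 1
  a_8 = -1·1 + -1·-10 + -2·11 = -13
  a_9 = -1·-13 + -1·1 + -2·-10 = 32
  a_10 = -1·32 + -1·-13 + -2·1 = -21
  a_11 = -1·-21 + -1·32 + -2·-13 = 15
  a_12 = -1·15 + -1·-21 + -2·32 = -58

-1,-1,-2 ; -58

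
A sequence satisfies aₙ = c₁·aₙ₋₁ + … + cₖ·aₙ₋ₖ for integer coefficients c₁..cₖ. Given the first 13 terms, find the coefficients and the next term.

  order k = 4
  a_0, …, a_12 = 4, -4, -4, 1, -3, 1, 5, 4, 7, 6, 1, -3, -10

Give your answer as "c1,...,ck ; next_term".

  a_4 = 1·1 + 0·-4 + 0·-4 + -1·4 = -3
  a_5 = 1·-3 + 0·1 + 0·-4 + -1·-4 = 1
  a_6 = 1·1 + 0·-3 + 0·1 + -1·-4 = 5
  a_7 = 1·5 + 0·1 + 0·-3 + -1·1 = 4
  a_8 = 1·4 + 0·5 + 0·1 + -1·-3 = 7
  a_9 = 1·7 + 0·4 + 0·5 + -1·1 = 6
  a_10 = 1·6 + 0·7 + 0·4 + -1·5 = 1
  a_11 = 1·1 + 0·6 + 0·7 + -1·4 = -3
  a_12 = 1·-3 + 0·1 + 0·6 + -1·7 = -10
  a_13 = 1·-10 + 0·-3 + 0·1 + -1·6 = -16

1,0,0,-1 ; -16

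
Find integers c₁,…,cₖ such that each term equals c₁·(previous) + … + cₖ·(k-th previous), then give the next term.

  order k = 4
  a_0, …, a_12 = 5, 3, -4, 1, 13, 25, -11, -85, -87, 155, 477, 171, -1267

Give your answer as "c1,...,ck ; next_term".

1,-2,-2,2 ; -2253

  a_4 = 1·1 + -2·-4 + -2·3 + 2·5 = 13
  a_5 = 1·13 + -2·1 + -2·-4 + 2·3 = 25
  a_6 = 1·25 + -2·13 + -2·1 + 2·-4 = -11
  a_7 = 1·-11 + -2·25 + -2·13 + 2·1 = -85
  a_8 = 1·-85 + -2·-11 + -2·25 + 2·13 = -87
  a_9 = 1·-87 + -2·-85 + -2·-11 + 2·25 = 155
  a_10 = 1·155 + -2·-87 + -2·-85 + 2·-11 = 477
  a_11 = 1·477 + -2·155 + -2·-87 + 2·-85 = 171
  a_12 = 1·171 + -2·477 + -2·155 + 2·-87 = -1267
  a_13 = 1·-1267 + -2·171 + -2·477 + 2·155 = -2253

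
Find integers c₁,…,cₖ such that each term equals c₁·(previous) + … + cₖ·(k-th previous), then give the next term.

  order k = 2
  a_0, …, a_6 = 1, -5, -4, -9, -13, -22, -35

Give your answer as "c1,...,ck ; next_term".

  a_2 = 1·-5 + 1·1 = -4
  a_3 = 1·-4 + 1·-5 = -9
  a_4 = 1·-9 + 1·-4 = -13
  a_5 = 1·-13 + 1·-9 = -22
  a_6 = 1·-22 + 1·-13 = -35
  a_7 = 1·-35 + 1·-22 = -57

1,1 ; -57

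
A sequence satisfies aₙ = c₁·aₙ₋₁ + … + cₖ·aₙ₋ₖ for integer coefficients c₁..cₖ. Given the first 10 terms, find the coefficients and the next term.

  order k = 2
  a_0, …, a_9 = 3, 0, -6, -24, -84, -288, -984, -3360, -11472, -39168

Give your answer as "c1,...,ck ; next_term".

4,-2 ; -133728

  a_2 = 4·0 + -2·3 = -6
  a_3 = 4·-6 + -2·0 = -24
  a_4 = 4·-24 + -2·-6 = -84
  a_5 = 4·-84 + -2·-24 = -288
  a_6 = 4·-288 + -2·-84 = -984
  a_7 = 4·-984 + -2·-288 = -3360
  a_8 = 4·-3360 + -2·-984 = -11472
  a_9 = 4·-11472 + -2·-3360 = -39168
  a_10 = 4·-39168 + -2·-11472 = -133728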